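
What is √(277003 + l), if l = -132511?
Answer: 2*√36123 ≈ 380.12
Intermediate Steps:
√(277003 + l) = √(277003 - 132511) = √144492 = 2*√36123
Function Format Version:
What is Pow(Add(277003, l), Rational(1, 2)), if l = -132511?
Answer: Mul(2, Pow(36123, Rational(1, 2))) ≈ 380.12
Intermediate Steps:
Pow(Add(277003, l), Rational(1, 2)) = Pow(Add(277003, -132511), Rational(1, 2)) = Pow(144492, Rational(1, 2)) = Mul(2, Pow(36123, Rational(1, 2)))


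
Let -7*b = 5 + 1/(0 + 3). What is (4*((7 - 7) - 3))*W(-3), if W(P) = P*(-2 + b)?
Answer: -696/7 ≈ -99.429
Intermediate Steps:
b = -16/21 (b = -(5 + 1/(0 + 3))/7 = -(5 + 1/3)/7 = -(5 + ⅓)/7 = -⅐*16/3 = -16/21 ≈ -0.76190)
W(P) = -58*P/21 (W(P) = P*(-2 - 16/21) = P*(-58/21) = -58*P/21)
(4*((7 - 7) - 3))*W(-3) = (4*((7 - 7) - 3))*(-58/21*(-3)) = (4*(0 - 3))*(58/7) = (4*(-3))*(58/7) = -12*58/7 = -696/7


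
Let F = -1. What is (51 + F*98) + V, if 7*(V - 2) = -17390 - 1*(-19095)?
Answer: 1390/7 ≈ 198.57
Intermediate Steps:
V = 1719/7 (V = 2 + (-17390 - 1*(-19095))/7 = 2 + (-17390 + 19095)/7 = 2 + (⅐)*1705 = 2 + 1705/7 = 1719/7 ≈ 245.57)
(51 + F*98) + V = (51 - 1*98) + 1719/7 = (51 - 98) + 1719/7 = -47 + 1719/7 = 1390/7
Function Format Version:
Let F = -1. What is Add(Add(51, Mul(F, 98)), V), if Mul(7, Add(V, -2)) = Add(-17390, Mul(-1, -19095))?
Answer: Rational(1390, 7) ≈ 198.57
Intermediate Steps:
V = Rational(1719, 7) (V = Add(2, Mul(Rational(1, 7), Add(-17390, Mul(-1, -19095)))) = Add(2, Mul(Rational(1, 7), Add(-17390, 19095))) = Add(2, Mul(Rational(1, 7), 1705)) = Add(2, Rational(1705, 7)) = Rational(1719, 7) ≈ 245.57)
Add(Add(51, Mul(F, 98)), V) = Add(Add(51, Mul(-1, 98)), Rational(1719, 7)) = Add(Add(51, -98), Rational(1719, 7)) = Add(-47, Rational(1719, 7)) = Rational(1390, 7)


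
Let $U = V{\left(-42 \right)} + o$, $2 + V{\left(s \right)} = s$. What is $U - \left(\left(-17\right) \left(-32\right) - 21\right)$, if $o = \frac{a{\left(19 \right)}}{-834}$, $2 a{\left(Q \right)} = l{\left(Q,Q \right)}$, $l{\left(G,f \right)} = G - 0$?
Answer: $- \frac{945775}{1668} \approx -567.01$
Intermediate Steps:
$l{\left(G,f \right)} = G$ ($l{\left(G,f \right)} = G + 0 = G$)
$a{\left(Q \right)} = \frac{Q}{2}$
$o = - \frac{19}{1668}$ ($o = \frac{\frac{1}{2} \cdot 19}{-834} = \frac{19}{2} \left(- \frac{1}{834}\right) = - \frac{19}{1668} \approx -0.011391$)
$V{\left(s \right)} = -2 + s$
$U = - \frac{73411}{1668}$ ($U = \left(-2 - 42\right) - \frac{19}{1668} = -44 - \frac{19}{1668} = - \frac{73411}{1668} \approx -44.011$)
$U - \left(\left(-17\right) \left(-32\right) - 21\right) = - \frac{73411}{1668} - \left(\left(-17\right) \left(-32\right) - 21\right) = - \frac{73411}{1668} - \left(544 - 21\right) = - \frac{73411}{1668} - 523 = - \frac{945775}{1668}$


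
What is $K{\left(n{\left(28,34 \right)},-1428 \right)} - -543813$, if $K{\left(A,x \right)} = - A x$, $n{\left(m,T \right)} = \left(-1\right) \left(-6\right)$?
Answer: $552381$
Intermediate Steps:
$n{\left(m,T \right)} = 6$
$K{\left(A,x \right)} = - A x$
$K{\left(n{\left(28,34 \right)},-1428 \right)} - -543813 = \left(-1\right) 6 \left(-1428\right) - -543813 = 8568 + 543813 = 552381$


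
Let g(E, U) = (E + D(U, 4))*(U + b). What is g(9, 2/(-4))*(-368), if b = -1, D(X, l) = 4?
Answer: 7176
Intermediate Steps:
g(E, U) = (-1 + U)*(4 + E) (g(E, U) = (E + 4)*(U - 1) = (4 + E)*(-1 + U) = (-1 + U)*(4 + E))
g(9, 2/(-4))*(-368) = (-4 - 1*9 + 4*(2/(-4)) + 9*(2/(-4)))*(-368) = (-4 - 9 + 4*(2*(-¼)) + 9*(2*(-¼)))*(-368) = (-4 - 9 + 4*(-½) + 9*(-½))*(-368) = (-4 - 9 - 2 - 9/2)*(-368) = -39/2*(-368) = 7176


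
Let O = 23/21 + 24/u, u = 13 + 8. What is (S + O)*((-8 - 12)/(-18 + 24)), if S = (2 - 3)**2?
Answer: -680/63 ≈ -10.794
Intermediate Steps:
S = 1 (S = (-1)**2 = 1)
u = 21
O = 47/21 (O = 23/21 + 24/21 = 23*(1/21) + 24*(1/21) = 23/21 + 8/7 = 47/21 ≈ 2.2381)
(S + O)*((-8 - 12)/(-18 + 24)) = (1 + 47/21)*((-8 - 12)/(-18 + 24)) = 68*(-20/6)/21 = 68*(-20*1/6)/21 = (68/21)*(-10/3) = -680/63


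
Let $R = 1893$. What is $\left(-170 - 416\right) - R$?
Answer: $-2479$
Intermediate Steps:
$\left(-170 - 416\right) - R = \left(-170 - 416\right) - 1893 = -586 - 1893 = -2479$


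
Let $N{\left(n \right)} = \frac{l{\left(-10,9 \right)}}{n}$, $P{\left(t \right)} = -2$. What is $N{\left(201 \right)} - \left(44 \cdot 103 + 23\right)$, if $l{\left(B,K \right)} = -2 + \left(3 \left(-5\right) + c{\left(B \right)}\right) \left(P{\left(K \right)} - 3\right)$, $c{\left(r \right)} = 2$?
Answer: $- \frac{305164}{67} \approx -4554.7$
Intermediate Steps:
$l{\left(B,K \right)} = 63$ ($l{\left(B,K \right)} = -2 + \left(3 \left(-5\right) + 2\right) \left(-2 - 3\right) = -2 + \left(-15 + 2\right) \left(-5\right) = -2 - -65 = -2 + 65 = 63$)
$N{\left(n \right)} = \frac{63}{n}$
$N{\left(201 \right)} - \left(44 \cdot 103 + 23\right) = \frac{63}{201} - \left(44 \cdot 103 + 23\right) = 63 \cdot \frac{1}{201} - \left(4532 + 23\right) = \frac{21}{67} - 4555 = - \frac{305164}{67}$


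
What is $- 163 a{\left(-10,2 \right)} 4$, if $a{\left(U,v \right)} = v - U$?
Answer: $-7824$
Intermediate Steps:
$- 163 a{\left(-10,2 \right)} 4 = - 163 \left(2 - -10\right) 4 = - 163 \left(2 + 10\right) 4 = \left(-163\right) 12 \cdot 4 = \left(-1956\right) 4 = -7824$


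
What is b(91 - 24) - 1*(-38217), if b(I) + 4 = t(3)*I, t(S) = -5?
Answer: 37878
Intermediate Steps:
b(I) = -4 - 5*I
b(91 - 24) - 1*(-38217) = (-4 - 5*(91 - 24)) - 1*(-38217) = (-4 - 5*67) + 38217 = (-4 - 335) + 38217 = -339 + 38217 = 37878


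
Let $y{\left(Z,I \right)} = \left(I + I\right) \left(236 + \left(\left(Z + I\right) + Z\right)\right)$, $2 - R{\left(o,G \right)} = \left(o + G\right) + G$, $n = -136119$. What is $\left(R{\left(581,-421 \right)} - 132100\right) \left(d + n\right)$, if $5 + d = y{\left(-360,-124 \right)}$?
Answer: $-1932730420$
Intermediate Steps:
$R{\left(o,G \right)} = 2 - o - 2 G$ ($R{\left(o,G \right)} = 2 - \left(\left(o + G\right) + G\right) = 2 - \left(\left(G + o\right) + G\right) = 2 - \left(o + 2 G\right) = 2 - o - 2 G$)
$y{\left(Z,I \right)} = 2 I \left(236 + I + 2 Z\right)$ ($y{\left(Z,I \right)} = 2 I \left(236 + \left(\left(I + Z\right) + Z\right)\right) = 2 I \left(236 + \left(I + 2 Z\right)\right) = 2 I \left(236 + I + 2 Z\right)$)
$d = 150779$ ($d = -5 + 2 \left(-124\right) \left(236 - 124 + 2 \left(-360\right)\right) = -5 + 2 \left(-124\right) \left(236 - 124 - 720\right) = -5 + 2 \left(-124\right) \left(-608\right) = -5 + 150784 = 150779$)
$\left(R{\left(581,-421 \right)} - 132100\right) \left(d + n\right) = \left(\left(2 - 581 - -842\right) - 132100\right) \left(150779 - 136119\right) = \left(\left(2 - 581 + 842\right) - 132100\right) 14660 = \left(263 - 132100\right) 14660 = \left(-131837\right) 14660 = -1932730420$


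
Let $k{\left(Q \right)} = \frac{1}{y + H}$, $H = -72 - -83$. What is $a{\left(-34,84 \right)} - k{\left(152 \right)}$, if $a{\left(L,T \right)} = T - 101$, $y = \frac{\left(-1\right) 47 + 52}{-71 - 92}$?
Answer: $- \frac{30559}{1788} \approx -17.091$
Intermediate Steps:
$H = 11$ ($H = -72 + 83 = 11$)
$y = - \frac{5}{163}$ ($y = \frac{-47 + 52}{-163} = 5 \left(- \frac{1}{163}\right) = - \frac{5}{163} \approx -0.030675$)
$a{\left(L,T \right)} = -101 + T$
$k{\left(Q \right)} = \frac{163}{1788}$ ($k{\left(Q \right)} = \frac{1}{- \frac{5}{163} + 11} = \frac{1}{\frac{1788}{163}} = \frac{163}{1788}$)
$a{\left(-34,84 \right)} - k{\left(152 \right)} = \left(-101 + 84\right) - \frac{163}{1788} = -17 - \frac{163}{1788} = - \frac{30559}{1788}$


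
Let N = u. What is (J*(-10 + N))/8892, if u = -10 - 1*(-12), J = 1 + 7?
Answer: -16/2223 ≈ -0.0071975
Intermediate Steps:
J = 8
u = 2 (u = -10 + 12 = 2)
N = 2
(J*(-10 + N))/8892 = (8*(-10 + 2))/8892 = (8*(-8))*(1/8892) = -64*1/8892 = -16/2223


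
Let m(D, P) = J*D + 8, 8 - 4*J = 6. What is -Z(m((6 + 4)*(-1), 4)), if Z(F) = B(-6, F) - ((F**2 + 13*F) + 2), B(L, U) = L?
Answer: 56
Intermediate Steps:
J = 1/2 (J = 2 - 1/4*6 = 2 - 3/2 = 1/2 ≈ 0.50000)
m(D, P) = 8 + D/2 (m(D, P) = D/2 + 8 = 8 + D/2)
Z(F) = -8 - F**2 - 13*F (Z(F) = -6 - ((F**2 + 13*F) + 2) = -6 - (2 + F**2 + 13*F) = -6 + (-2 - F**2 - 13*F) = -8 - F**2 - 13*F)
-Z(m((6 + 4)*(-1), 4)) = -(-8 - (8 + ((6 + 4)*(-1))/2)**2 - 13*(8 + ((6 + 4)*(-1))/2)) = -(-8 - (8 + (10*(-1))/2)**2 - 13*(8 + (10*(-1))/2)) = -(-8 - (8 + (1/2)*(-10))**2 - 13*(8 + (1/2)*(-10))) = -(-8 - (8 - 5)**2 - 13*(8 - 5)) = -(-8 - 1*3**2 - 13*3) = -(-8 - 1*9 - 39) = -(-8 - 9 - 39) = -1*(-56) = 56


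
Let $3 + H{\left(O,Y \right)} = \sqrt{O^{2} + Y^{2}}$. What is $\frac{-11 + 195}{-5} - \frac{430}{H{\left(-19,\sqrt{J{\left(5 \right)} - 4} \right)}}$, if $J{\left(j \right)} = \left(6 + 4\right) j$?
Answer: $- \frac{39841}{995} - \frac{215 \sqrt{407}}{199} \approx -61.838$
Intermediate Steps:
$J{\left(j \right)} = 10 j$
$H{\left(O,Y \right)} = -3 + \sqrt{O^{2} + Y^{2}}$
$\frac{-11 + 195}{-5} - \frac{430}{H{\left(-19,\sqrt{J{\left(5 \right)} - 4} \right)}} = \frac{-11 + 195}{-5} - \frac{430}{-3 + \sqrt{\left(-19\right)^{2} + \left(\sqrt{10 \cdot 5 - 4}\right)^{2}}} = 184 \left(- \frac{1}{5}\right) - \frac{430}{-3 + \sqrt{361 + \left(\sqrt{50 - 4}\right)^{2}}} = - \frac{184}{5} - \frac{430}{-3 + \sqrt{361 + \left(\sqrt{46}\right)^{2}}} = - \frac{184}{5} - \frac{430}{-3 + \sqrt{361 + 46}} = - \frac{184}{5} - \frac{430}{-3 + \sqrt{407}}$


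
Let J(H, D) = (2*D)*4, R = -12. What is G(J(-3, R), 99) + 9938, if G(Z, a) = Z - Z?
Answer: 9938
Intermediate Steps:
J(H, D) = 8*D
G(Z, a) = 0
G(J(-3, R), 99) + 9938 = 0 + 9938 = 9938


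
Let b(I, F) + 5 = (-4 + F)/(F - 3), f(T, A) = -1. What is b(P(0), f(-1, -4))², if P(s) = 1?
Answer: 225/16 ≈ 14.063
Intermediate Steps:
b(I, F) = -5 + (-4 + F)/(-3 + F) (b(I, F) = -5 + (-4 + F)/(F - 3) = -5 + (-4 + F)/(-3 + F))
b(P(0), f(-1, -4))² = ((11 - 4*(-1))/(-3 - 1))² = ((11 + 4)/(-4))² = (-¼*15)² = (-15/4)² = 225/16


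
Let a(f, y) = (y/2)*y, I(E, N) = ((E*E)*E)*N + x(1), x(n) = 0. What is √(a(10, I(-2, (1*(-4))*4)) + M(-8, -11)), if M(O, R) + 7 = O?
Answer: √8177 ≈ 90.427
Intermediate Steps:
M(O, R) = -7 + O
I(E, N) = N*E³ (I(E, N) = ((E*E)*E)*N + 0 = (E²*E)*N + 0 = E³*N + 0 = N*E³ + 0 = N*E³)
a(f, y) = y²/2 (a(f, y) = (y*(½))*y = (y/2)*y = y²/2)
√(a(10, I(-2, (1*(-4))*4)) + M(-8, -11)) = √((((1*(-4))*4)*(-2)³)²/2 + (-7 - 8)) = √((-4*4*(-8))²/2 - 15) = √((-16*(-8))²/2 - 15) = √((½)*128² - 15) = √((½)*16384 - 15) = √(8192 - 15) = √8177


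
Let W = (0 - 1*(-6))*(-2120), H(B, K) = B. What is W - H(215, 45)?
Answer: -12935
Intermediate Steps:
W = -12720 (W = (0 + 6)*(-2120) = 6*(-2120) = -12720)
W - H(215, 45) = -12720 - 1*215 = -12720 - 215 = -12935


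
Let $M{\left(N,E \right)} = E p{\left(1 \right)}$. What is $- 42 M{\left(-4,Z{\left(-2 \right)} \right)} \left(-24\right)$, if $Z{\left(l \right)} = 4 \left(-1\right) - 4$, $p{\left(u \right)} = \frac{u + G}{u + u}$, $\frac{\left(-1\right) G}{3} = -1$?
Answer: $-16128$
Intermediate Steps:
$G = 3$ ($G = \left(-3\right) \left(-1\right) = 3$)
$p{\left(u \right)} = \frac{3 + u}{2 u}$ ($p{\left(u \right)} = \frac{u + 3}{u + u} = \frac{3 + u}{2 u}$)
$Z{\left(l \right)} = -8$ ($Z{\left(l \right)} = -4 - 4 = -8$)
$M{\left(N,E \right)} = 2 E$ ($M{\left(N,E \right)} = E \frac{3 + 1}{2 \cdot 1} = E \frac{1}{2} \cdot 1 \cdot 4 = E 2 = 2 E$)
$- 42 M{\left(-4,Z{\left(-2 \right)} \right)} \left(-24\right) = - 42 \cdot 2 \left(-8\right) \left(-24\right) = \left(-42\right) \left(-16\right) \left(-24\right) = 672 \left(-24\right) = -16128$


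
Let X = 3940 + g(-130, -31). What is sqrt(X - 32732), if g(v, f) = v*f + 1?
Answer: I*sqrt(24761) ≈ 157.36*I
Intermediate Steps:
g(v, f) = 1 + f*v (g(v, f) = f*v + 1 = 1 + f*v)
X = 7971 (X = 3940 + (1 - 31*(-130)) = 3940 + (1 + 4030) = 3940 + 4031 = 7971)
sqrt(X - 32732) = sqrt(7971 - 32732) = sqrt(-24761) = I*sqrt(24761)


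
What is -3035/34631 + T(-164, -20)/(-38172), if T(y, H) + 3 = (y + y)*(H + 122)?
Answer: 347622203/440644844 ≈ 0.78889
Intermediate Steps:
T(y, H) = -3 + 2*y*(122 + H) (T(y, H) = -3 + (y + y)*(H + 122) = -3 + (2*y)*(122 + H) = -3 + 2*y*(122 + H))
-3035/34631 + T(-164, -20)/(-38172) = -3035/34631 + (-3 + 244*(-164) + 2*(-20)*(-164))/(-38172) = -3035*1/34631 + (-3 - 40016 + 6560)*(-1/38172) = -3035/34631 - 33459*(-1/38172) = -3035/34631 + 11153/12724 = 347622203/440644844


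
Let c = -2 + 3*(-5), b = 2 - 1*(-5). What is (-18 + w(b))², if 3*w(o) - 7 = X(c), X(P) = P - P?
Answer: 2209/9 ≈ 245.44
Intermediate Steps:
b = 7 (b = 2 + 5 = 7)
c = -17 (c = -2 - 15 = -17)
X(P) = 0
w(o) = 7/3 (w(o) = 7/3 + (⅓)*0 = 7/3 + 0 = 7/3)
(-18 + w(b))² = (-18 + 7/3)² = (-47/3)² = 2209/9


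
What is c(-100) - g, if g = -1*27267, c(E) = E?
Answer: 27167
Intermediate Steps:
g = -27267
c(-100) - g = -100 - 1*(-27267) = -100 + 27267 = 27167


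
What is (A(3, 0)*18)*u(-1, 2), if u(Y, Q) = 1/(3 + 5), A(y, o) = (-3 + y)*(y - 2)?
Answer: 0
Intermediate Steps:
A(y, o) = (-3 + y)*(-2 + y)
u(Y, Q) = 1/8
(A(3, 0)*18)*u(-1, 2) = ((6 + 3**2 - 5*3)*18)*(1/8) = ((6 + 9 - 15)*18)*(1/8) = (0*18)*(1/8) = 0*(1/8) = 0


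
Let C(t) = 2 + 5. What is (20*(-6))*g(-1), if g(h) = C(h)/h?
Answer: 840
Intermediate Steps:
C(t) = 7
g(h) = 7/h
(20*(-6))*g(-1) = (20*(-6))*(7/(-1)) = -840*(-1) = -120*(-7) = 840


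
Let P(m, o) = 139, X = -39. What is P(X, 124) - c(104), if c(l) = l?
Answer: 35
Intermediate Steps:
P(X, 124) - c(104) = 139 - 1*104 = 139 - 104 = 35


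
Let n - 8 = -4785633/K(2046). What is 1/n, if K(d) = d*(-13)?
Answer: 8866/1666139 ≈ 0.0053213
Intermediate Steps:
K(d) = -13*d
n = 1666139/8866 (n = 8 - 4785633/((-13*2046)) = 8 - 4785633/(-26598) = 8 - 4785633*(-1/26598) = 8 + 1595211/8866 = 1666139/8866 ≈ 187.92)
1/n = 1/(1666139/8866) = 8866/1666139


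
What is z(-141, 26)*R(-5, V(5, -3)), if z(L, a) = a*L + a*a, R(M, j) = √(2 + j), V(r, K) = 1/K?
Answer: -2990*√15/3 ≈ -3860.1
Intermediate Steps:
z(L, a) = a² + L*a (z(L, a) = L*a + a² = a² + L*a)
z(-141, 26)*R(-5, V(5, -3)) = (26*(-141 + 26))*√(2 + 1/(-3)) = (26*(-115))*√(2 - ⅓) = -2990*√15/3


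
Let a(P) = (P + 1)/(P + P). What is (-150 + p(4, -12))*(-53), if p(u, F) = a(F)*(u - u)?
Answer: 7950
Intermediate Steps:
a(P) = (1 + P)/(2*P) (a(P) = (1 + P)/((2*P)) = (1 + P)*(1/(2*P)) = (1 + P)/(2*P))
p(u, F) = 0 (p(u, F) = ((1 + F)/(2*F))*(u - u) = ((1 + F)/(2*F))*0 = 0)
(-150 + p(4, -12))*(-53) = (-150 + 0)*(-53) = -150*(-53) = 7950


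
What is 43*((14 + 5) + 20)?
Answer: 1677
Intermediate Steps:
43*((14 + 5) + 20) = 43*(19 + 20) = 43*39 = 1677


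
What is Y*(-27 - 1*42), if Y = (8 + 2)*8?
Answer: -5520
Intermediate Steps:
Y = 80 (Y = 10*8 = 80)
Y*(-27 - 1*42) = 80*(-27 - 1*42) = 80*(-27 - 42) = 80*(-69) = -5520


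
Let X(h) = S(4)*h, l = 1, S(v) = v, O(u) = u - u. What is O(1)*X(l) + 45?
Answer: 45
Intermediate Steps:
O(u) = 0
X(h) = 4*h
O(1)*X(l) + 45 = 0*(4*1) + 45 = 0*4 + 45 = 0 + 45 = 45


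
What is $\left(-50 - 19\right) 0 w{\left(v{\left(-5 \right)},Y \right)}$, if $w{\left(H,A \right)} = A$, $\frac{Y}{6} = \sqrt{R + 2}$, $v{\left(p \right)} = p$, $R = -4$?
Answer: $0$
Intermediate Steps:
$Y = 6 i \sqrt{2}$ ($Y = 6 \sqrt{-4 + 2} = 6 \sqrt{-2} = 6 i \sqrt{2} \approx 8.4853 i$)
$\left(-50 - 19\right) 0 w{\left(v{\left(-5 \right)},Y \right)} = \left(-50 - 19\right) 0 \cdot 6 i \sqrt{2} = \left(-69\right) 0 \cdot 6 i \sqrt{2} = 0 \cdot 6 i \sqrt{2} = 0$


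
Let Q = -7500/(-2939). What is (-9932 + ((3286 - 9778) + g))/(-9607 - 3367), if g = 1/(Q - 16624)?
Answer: 802319563803/633785556664 ≈ 1.2659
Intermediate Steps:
Q = 7500/2939 (Q = -7500*(-1/2939) = 7500/2939 ≈ 2.5519)
g = -2939/48850436 (g = 1/(7500/2939 - 16624) = 1/(-48850436/2939) = -2939/48850436 ≈ -6.0163e-5)
(-9932 + ((3286 - 9778) + g))/(-9607 - 3367) = (-9932 + ((3286 - 9778) - 2939/48850436))/(-9607 - 3367) = (-9932 + (-6492 - 2939/48850436))/(-12974) = (-9932 - 317137033451/48850436)*(-1/12974) = -802319563803/48850436*(-1/12974) = 802319563803/633785556664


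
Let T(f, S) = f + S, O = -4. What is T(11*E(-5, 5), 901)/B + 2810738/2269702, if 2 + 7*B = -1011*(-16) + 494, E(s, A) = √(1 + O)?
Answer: 30582195749/18915696468 + 77*I*√3/16668 ≈ 1.6168 + 0.0080014*I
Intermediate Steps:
E(s, A) = I*√3 (E(s, A) = √(1 - 4) = √(-3) = I*√3)
B = 16668/7 (B = -2/7 + (-1011*(-16) + 494)/7 = -2/7 + (16176 + 494)/7 = -2/7 + (⅐)*16670 = -2/7 + 16670/7 = 16668/7 ≈ 2381.1)
T(f, S) = S + f
T(11*E(-5, 5), 901)/B + 2810738/2269702 = (901 + 11*(I*√3))/(16668/7) + 2810738/2269702 = (901 + 11*I*√3)*(7/16668) + 2810738*(1/2269702) = (6307/16668 + 77*I*√3/16668) + 1405369/1134851 = 30582195749/18915696468 + 77*I*√3/16668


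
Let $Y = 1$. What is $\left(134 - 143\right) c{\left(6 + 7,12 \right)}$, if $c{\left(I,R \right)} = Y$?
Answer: $-9$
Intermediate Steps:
$c{\left(I,R \right)} = 1$
$\left(134 - 143\right) c{\left(6 + 7,12 \right)} = \left(134 - 143\right) 1 = \left(-9\right) 1 = -9$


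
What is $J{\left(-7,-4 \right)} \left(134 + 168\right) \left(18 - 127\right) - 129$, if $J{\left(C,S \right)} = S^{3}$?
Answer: $2106623$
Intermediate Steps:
$J{\left(-7,-4 \right)} \left(134 + 168\right) \left(18 - 127\right) - 129 = \left(-4\right)^{3} \left(134 + 168\right) \left(18 - 127\right) - 129 = - 64 \cdot 302 \left(-109\right) - 129 = \left(-64\right) \left(-32918\right) - 129 = 2106752 - 129 = 2106623$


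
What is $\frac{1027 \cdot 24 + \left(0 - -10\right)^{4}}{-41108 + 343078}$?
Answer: $\frac{17324}{150985} \approx 0.11474$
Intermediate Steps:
$\frac{1027 \cdot 24 + \left(0 - -10\right)^{4}}{-41108 + 343078} = \frac{24648 + \left(0 + 10\right)^{4}}{301970} = \left(24648 + 10^{4}\right) \frac{1}{301970} = \left(24648 + 10000\right) \frac{1}{301970} = 34648 \cdot \frac{1}{301970} = \frac{17324}{150985}$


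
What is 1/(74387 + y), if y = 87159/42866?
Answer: 42866/3188760301 ≈ 1.3443e-5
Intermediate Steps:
y = 87159/42866 (y = 87159*(1/42866) = 87159/42866 ≈ 2.0333)
1/(74387 + y) = 1/(74387 + 87159/42866) = 1/(3188760301/42866) = 42866/3188760301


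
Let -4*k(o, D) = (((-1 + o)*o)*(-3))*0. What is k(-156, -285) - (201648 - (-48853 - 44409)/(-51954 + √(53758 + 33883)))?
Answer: -544269416688852/2699130475 + 93262*√87641/2699130475 ≈ -2.0165e+5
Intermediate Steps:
k(o, D) = 0 (k(o, D) = -((-1 + o)*o)*(-3)*0/4 = -(o*(-1 + o))*(-3)*0/4 = -(-3*o*(-1 + o))*0/4 = -¼*0 = 0)
k(-156, -285) - (201648 - (-48853 - 44409)/(-51954 + √(53758 + 33883))) = 0 - (201648 - (-48853 - 44409)/(-51954 + √(53758 + 33883))) = 0 - (201648 - (-93262)/(-51954 + √87641)) = 0 - (201648 + 93262/(-51954 + √87641)) = 0 + (-201648 - 93262/(-51954 + √87641)) = -201648 - 93262/(-51954 + √87641)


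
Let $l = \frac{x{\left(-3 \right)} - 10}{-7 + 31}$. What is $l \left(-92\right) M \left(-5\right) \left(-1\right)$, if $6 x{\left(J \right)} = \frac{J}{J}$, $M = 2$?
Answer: $\frac{6785}{18} \approx 376.94$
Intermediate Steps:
$x{\left(J \right)} = \frac{1}{6}$ ($x{\left(J \right)} = \frac{J \frac{1}{J}}{6} = \frac{1}{6} \cdot 1 = \frac{1}{6}$)
$l = - \frac{59}{144}$ ($l = \frac{\frac{1}{6} - 10}{-7 + 31} = - \frac{59}{6 \cdot 24} = \left(- \frac{59}{6}\right) \frac{1}{24} = - \frac{59}{144} \approx -0.40972$)
$l \left(-92\right) M \left(-5\right) \left(-1\right) = \left(- \frac{59}{144}\right) \left(-92\right) 2 \left(-5\right) \left(-1\right) = \frac{1357 \left(\left(-10\right) \left(-1\right)\right)}{36} = \frac{1357}{36} \cdot 10 = \frac{6785}{18}$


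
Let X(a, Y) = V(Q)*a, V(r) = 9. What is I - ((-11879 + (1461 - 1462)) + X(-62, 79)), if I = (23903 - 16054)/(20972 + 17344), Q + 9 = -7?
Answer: 476582257/38316 ≈ 12438.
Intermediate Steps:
Q = -16 (Q = -9 - 7 = -16)
X(a, Y) = 9*a
I = 7849/38316 ≈ 0.20485
I - ((-11879 + (1461 - 1462)) + X(-62, 79)) = 7849/38316 - ((-11879 + (1461 - 1462)) + 9*(-62)) = 7849/38316 - ((-11879 - 1) - 558) = 7849/38316 - (-11880 - 558) = 7849/38316 - 1*(-12438) = 7849/38316 + 12438 = 476582257/38316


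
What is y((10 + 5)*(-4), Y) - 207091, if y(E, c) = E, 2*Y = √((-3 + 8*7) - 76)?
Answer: -207151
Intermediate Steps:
Y = I*√23/2 (Y = √((-3 + 8*7) - 76)/2 = √((-3 + 56) - 76)/2 = √(53 - 76)/2 = √(-23)/2 = (I*√23)/2 = I*√23/2 ≈ 2.3979*I)
y((10 + 5)*(-4), Y) - 207091 = (10 + 5)*(-4) - 207091 = 15*(-4) - 207091 = -60 - 207091 = -207151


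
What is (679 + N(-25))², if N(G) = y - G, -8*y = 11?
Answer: 31595641/64 ≈ 4.9368e+5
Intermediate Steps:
y = -11/8 (y = -⅛*11 = -11/8 ≈ -1.3750)
N(G) = -11/8 - G
(679 + N(-25))² = (679 + (-11/8 - 1*(-25)))² = (679 + (-11/8 + 25))² = (679 + 189/8)² = (5621/8)² = 31595641/64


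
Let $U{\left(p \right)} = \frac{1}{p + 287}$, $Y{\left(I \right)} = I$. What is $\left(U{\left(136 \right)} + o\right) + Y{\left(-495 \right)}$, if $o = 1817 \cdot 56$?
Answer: $\frac{42831712}{423} \approx 1.0126 \cdot 10^{5}$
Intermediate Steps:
$o = 101752$
$U{\left(p \right)} = \frac{1}{287 + p}$
$\left(U{\left(136 \right)} + o\right) + Y{\left(-495 \right)} = \left(\frac{1}{287 + 136} + 101752\right) - 495 = \left(\frac{1}{423} + 101752\right) - 495 = \frac{43041097}{423} - 495 = \frac{42831712}{423}$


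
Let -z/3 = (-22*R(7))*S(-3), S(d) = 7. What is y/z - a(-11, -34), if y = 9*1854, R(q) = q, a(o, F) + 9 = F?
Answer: 25958/539 ≈ 48.160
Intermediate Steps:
a(o, F) = -9 + F
y = 16686
z = 3234 (z = -3*(-22*7)*7 = -(-462)*7 = -3*(-1078) = 3234)
y/z - a(-11, -34) = 16686/3234 - (-9 - 34) = 16686*(1/3234) - 1*(-43) = 2781/539 + 43 = 25958/539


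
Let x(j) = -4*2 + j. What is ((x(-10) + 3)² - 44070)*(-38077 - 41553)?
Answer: 3491377350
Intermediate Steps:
x(j) = -8 + j
((x(-10) + 3)² - 44070)*(-38077 - 41553) = (((-8 - 10) + 3)² - 44070)*(-38077 - 41553) = ((-18 + 3)² - 44070)*(-79630) = ((-15)² - 44070)*(-79630) = (225 - 44070)*(-79630) = -43845*(-79630) = 3491377350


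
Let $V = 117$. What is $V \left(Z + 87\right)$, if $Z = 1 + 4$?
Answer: $10764$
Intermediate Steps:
$Z = 5$
$V \left(Z + 87\right) = 117 \left(5 + 87\right) = 117 \cdot 92 = 10764$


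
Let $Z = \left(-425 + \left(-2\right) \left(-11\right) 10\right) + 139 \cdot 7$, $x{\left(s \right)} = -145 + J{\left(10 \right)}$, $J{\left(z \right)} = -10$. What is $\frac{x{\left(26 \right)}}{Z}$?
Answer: $- \frac{155}{768} \approx -0.20182$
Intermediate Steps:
$x{\left(s \right)} = -155$ ($x{\left(s \right)} = -145 - 10 = -155$)
$Z = 768$ ($Z = \left(-425 + 22 \cdot 10\right) + 973 = \left(-425 + 220\right) + 973 = -205 + 973 = 768$)
$\frac{x{\left(26 \right)}}{Z} = - \frac{155}{768}$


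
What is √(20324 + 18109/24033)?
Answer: √11739274562433/24033 ≈ 142.56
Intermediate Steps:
√(20324 + 18109/24033) = √(488464801/24033) = √11739274562433/24033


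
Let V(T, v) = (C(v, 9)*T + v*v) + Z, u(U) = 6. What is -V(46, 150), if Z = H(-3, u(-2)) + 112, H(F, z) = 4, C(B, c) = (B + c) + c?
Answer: -30344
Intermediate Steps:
C(B, c) = B + 2*c
Z = 116 (Z = 4 + 112 = 116)
V(T, v) = 116 + v² + T*(18 + v) (V(T, v) = ((v + 2*9)*T + v*v) + 116 = ((v + 18)*T + v²) + 116 = ((18 + v)*T + v²) + 116 = (T*(18 + v) + v²) + 116 = (v² + T*(18 + v)) + 116 = 116 + v² + T*(18 + v))
-V(46, 150) = -(116 + 150² + 46*(18 + 150)) = -(116 + 22500 + 46*168) = -(116 + 22500 + 7728) = -1*30344 = -30344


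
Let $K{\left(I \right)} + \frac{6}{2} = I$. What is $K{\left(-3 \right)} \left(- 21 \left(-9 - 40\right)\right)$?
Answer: $-6174$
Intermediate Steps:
$K{\left(I \right)} = -3 + I$
$K{\left(-3 \right)} \left(- 21 \left(-9 - 40\right)\right) = \left(-3 - 3\right) \left(- 21 \left(-9 - 40\right)\right) = - 6 \left(\left(-21\right) \left(-49\right)\right) = \left(-6\right) 1029 = -6174$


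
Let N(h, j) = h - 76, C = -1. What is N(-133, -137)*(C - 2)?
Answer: 627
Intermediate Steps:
N(h, j) = -76 + h
N(-133, -137)*(C - 2) = (-76 - 133)*(-1 - 2) = -209*(-3) = 627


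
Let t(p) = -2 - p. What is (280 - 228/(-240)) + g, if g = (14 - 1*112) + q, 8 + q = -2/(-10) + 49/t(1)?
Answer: 9529/60 ≈ 158.82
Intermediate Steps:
q = -362/15 (q = -8 + (-2/(-10) + 49/(-2 - 1*1)) = -8 + (-2*(-⅒) + 49/(-2 - 1)) = -8 + (⅕ + 49/(-3)) = -8 + (⅕ + 49*(-⅓)) = -8 + (⅕ - 49/3) = -8 - 242/15 = -362/15 ≈ -24.133)
g = -1832/15 (g = (14 - 1*112) - 362/15 = (14 - 112) - 362/15 = -98 - 362/15 = -1832/15 ≈ -122.13)
(280 - 228/(-240)) + g = (280 - 228/(-240)) - 1832/15 = (280 - 228*(-1/240)) - 1832/15 = (280 + 19/20) - 1832/15 = 5619/20 - 1832/15 = 9529/60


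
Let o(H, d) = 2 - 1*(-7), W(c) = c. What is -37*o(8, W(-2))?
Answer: -333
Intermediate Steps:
o(H, d) = 9 (o(H, d) = 2 + 7 = 9)
-37*o(8, W(-2)) = -37*9 = -333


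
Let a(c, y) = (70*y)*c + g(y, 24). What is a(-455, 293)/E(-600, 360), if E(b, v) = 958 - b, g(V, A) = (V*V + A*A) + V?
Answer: -4622666/779 ≈ -5934.1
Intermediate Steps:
g(V, A) = V + A**2 + V**2 (g(V, A) = (V**2 + A**2) + V = (A**2 + V**2) + V = V + A**2 + V**2)
a(c, y) = 576 + y + y**2 + 70*c*y (a(c, y) = (70*y)*c + (y + 24**2 + y**2) = 70*c*y + (y + 576 + y**2) = 70*c*y + (576 + y + y**2) = 576 + y + y**2 + 70*c*y)
a(-455, 293)/E(-600, 360) = (576 + 293 + 293**2 + 70*(-455)*293)/(958 - 1*(-600)) = (576 + 293 + 85849 - 9332050)/(958 + 600) = -9245332/1558 = -9245332*1/1558 = -4622666/779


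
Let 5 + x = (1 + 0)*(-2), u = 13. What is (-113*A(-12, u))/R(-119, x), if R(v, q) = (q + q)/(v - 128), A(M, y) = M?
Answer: 167466/7 ≈ 23924.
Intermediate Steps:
x = -7 (x = -5 + (1 + 0)*(-2) = -5 + 1*(-2) = -5 - 2 = -7)
R(v, q) = 2*q/(-128 + v) (R(v, q) = (2*q)/(-128 + v) = 2*q/(-128 + v))
(-113*A(-12, u))/R(-119, x) = (-113*(-12))/((2*(-7)/(-128 - 119))) = 1356/((2*(-7)/(-247))) = 1356/((2*(-7)*(-1/247))) = 1356/(14/247) = 1356*(247/14) = 167466/7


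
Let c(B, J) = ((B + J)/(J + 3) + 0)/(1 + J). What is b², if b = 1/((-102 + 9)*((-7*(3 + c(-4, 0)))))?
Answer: 1/1177225 ≈ 8.4946e-7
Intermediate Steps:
c(B, J) = (B + J)/((1 + J)*(3 + J)) (c(B, J) = ((B + J)/(3 + J) + 0)/(1 + J) = ((B + J)/(3 + J))/(1 + J) = (B + J)/((1 + J)*(3 + J)))
b = 1/1085 (b = 1/((-102 + 9)*((-7*(3 + (-4 + 0)/(3 + 0² + 4*0))))) = 1/((-93)*((-7*(3 - 4/(3 + 0 + 0))))) = -(-1/(7*(3 - 4/3)))/93 = -1/(93*((-7*5/3))) = -1/(93*(-35/3)) = -1/93*(-3/35) = 1/1085 ≈ 0.00092166)
b² = (1/1085)² = 1/1177225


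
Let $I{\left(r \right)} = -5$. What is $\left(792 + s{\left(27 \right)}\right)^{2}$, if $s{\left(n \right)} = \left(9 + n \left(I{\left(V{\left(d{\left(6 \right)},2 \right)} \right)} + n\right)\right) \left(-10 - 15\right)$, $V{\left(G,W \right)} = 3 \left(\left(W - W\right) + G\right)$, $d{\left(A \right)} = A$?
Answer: $204004089$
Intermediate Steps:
$V{\left(G,W \right)} = 3 G$ ($V{\left(G,W \right)} = 3 \left(0 + G\right) = 3 G$)
$s{\left(n \right)} = -225 - 25 n \left(-5 + n\right)$ ($s{\left(n \right)} = \left(9 + n \left(-5 + n\right)\right) \left(-10 - 15\right) = \left(9 + n \left(-5 + n\right)\right) \left(-25\right) = -225 - 25 n \left(-5 + n\right)$)
$\left(792 + s{\left(27 \right)}\right)^{2} = \left(792 - \left(-3150 + 18225\right)\right)^{2} = \left(792 - 15075\right)^{2} = \left(-14283\right)^{2} = 204004089$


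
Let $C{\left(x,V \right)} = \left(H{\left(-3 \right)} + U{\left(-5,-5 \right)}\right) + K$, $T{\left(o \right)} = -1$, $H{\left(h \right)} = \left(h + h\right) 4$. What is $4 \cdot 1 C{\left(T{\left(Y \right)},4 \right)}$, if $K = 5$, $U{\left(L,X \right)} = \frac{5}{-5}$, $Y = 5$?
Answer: $-80$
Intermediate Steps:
$U{\left(L,X \right)} = -1$ ($U{\left(L,X \right)} = 5 \left(- \frac{1}{5}\right) = -1$)
$H{\left(h \right)} = 8 h$ ($H{\left(h \right)} = 2 h 4 = 8 h$)
$C{\left(x,V \right)} = -20$ ($C{\left(x,V \right)} = \left(8 \left(-3\right) - 1\right) + 5 = \left(-24 - 1\right) + 5 = -25 + 5 = -20$)
$4 \cdot 1 C{\left(T{\left(Y \right)},4 \right)} = 4 \cdot 1 \left(-20\right) = 4 \left(-20\right) = -80$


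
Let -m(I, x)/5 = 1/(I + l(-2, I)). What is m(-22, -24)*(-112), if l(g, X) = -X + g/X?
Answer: 6160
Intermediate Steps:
m(I, x) = 5*I/2 (m(I, x) = -5/(I + (-I - 2/I)) = -5*(-I/2) = -(-5)*I/2 = 5*I/2)
m(-22, -24)*(-112) = ((5/2)*(-22))*(-112) = -55*(-112) = 6160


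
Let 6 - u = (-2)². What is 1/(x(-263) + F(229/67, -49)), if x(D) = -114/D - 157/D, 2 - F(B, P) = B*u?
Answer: -17621/67055 ≈ -0.26278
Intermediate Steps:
u = 2 (u = 6 - 1*(-2)² = 6 - 1*4 = 6 - 4 = 2)
F(B, P) = 2 - 2*B (F(B, P) = 2 - B*2 = 2 - 2*B)
x(D) = -271/D
1/(x(-263) + F(229/67, -49)) = 1/(-271/(-263) + (2 - 458/67)) = 1/(-271*(-1/263) + (2 - 458/67)) = 1/(271/263 + (2 - 2*229/67)) = 1/(271/263 + (2 - 458/67)) = 1/(271/263 - 324/67) = 1/(-67055/17621) = -17621/67055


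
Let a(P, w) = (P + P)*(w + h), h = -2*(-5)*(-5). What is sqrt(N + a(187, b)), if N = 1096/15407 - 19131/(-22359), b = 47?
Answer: I*sqrt(14781972558437327285)/114828371 ≈ 33.482*I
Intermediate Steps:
h = -50 (h = 10*(-5) = -50)
a(P, w) = 2*P*(-50 + w) (a(P, w) = (P + P)*(w - 50) = (2*P)*(-50 + w) = 2*P*(-50 + w))
N = 106418927/114828371 (N = 1096*(1/15407) - 19131*(-1/22359) = 1096/15407 + 6377/7453 = 106418927/114828371 ≈ 0.92677)
sqrt(N + a(187, b)) = sqrt(106418927/114828371 + 2*187*(-50 + 47)) = sqrt(106418927/114828371 + 2*187*(-3)) = sqrt(106418927/114828371 - 1122) = sqrt(-128731013335/114828371) = I*sqrt(14781972558437327285)/114828371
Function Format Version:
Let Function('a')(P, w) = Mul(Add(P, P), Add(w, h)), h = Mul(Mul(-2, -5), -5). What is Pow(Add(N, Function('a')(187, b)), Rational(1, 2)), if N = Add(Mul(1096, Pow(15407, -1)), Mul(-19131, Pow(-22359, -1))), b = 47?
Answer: Mul(Rational(1, 114828371), I, Pow(14781972558437327285, Rational(1, 2))) ≈ Mul(33.482, I)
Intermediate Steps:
h = -50 (h = Mul(10, -5) = -50)
Function('a')(P, w) = Mul(2, P, Add(-50, w)) (Function('a')(P, w) = Mul(Add(P, P), Add(w, -50)) = Mul(Mul(2, P), Add(-50, w)) = Mul(2, P, Add(-50, w)))
N = Rational(106418927, 114828371) (N = Add(Mul(1096, Rational(1, 15407)), Mul(-19131, Rational(-1, 22359))) = Add(Rational(1096, 15407), Rational(6377, 7453)) = Rational(106418927, 114828371) ≈ 0.92677)
Pow(Add(N, Function('a')(187, b)), Rational(1, 2)) = Pow(Add(Rational(106418927, 114828371), Mul(2, 187, Add(-50, 47))), Rational(1, 2)) = Pow(Add(Rational(106418927, 114828371), Mul(2, 187, -3)), Rational(1, 2)) = Pow(Add(Rational(106418927, 114828371), -1122), Rational(1, 2)) = Pow(Rational(-128731013335, 114828371), Rational(1, 2)) = Mul(Rational(1, 114828371), I, Pow(14781972558437327285, Rational(1, 2)))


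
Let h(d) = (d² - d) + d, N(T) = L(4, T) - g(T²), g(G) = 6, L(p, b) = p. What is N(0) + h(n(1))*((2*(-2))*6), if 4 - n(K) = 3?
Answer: -26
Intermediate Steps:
n(K) = 1 (n(K) = 4 - 1*3 = 4 - 3 = 1)
N(T) = -2 (N(T) = 4 - 1*6 = 4 - 6 = -2)
h(d) = d²
N(0) + h(n(1))*((2*(-2))*6) = -2 + 1²*((2*(-2))*6) = -2 + 1*(-4*6) = -2 + 1*(-24) = -2 - 24 = -26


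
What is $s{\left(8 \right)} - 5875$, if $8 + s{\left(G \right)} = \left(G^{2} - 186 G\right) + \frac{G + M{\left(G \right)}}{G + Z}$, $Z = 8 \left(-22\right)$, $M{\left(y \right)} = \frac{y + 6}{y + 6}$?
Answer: $- \frac{409195}{56} \approx -7307.1$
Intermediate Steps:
$M{\left(y \right)} = 1$ ($M{\left(y \right)} = \frac{6 + y}{6 + y} = 1$)
$Z = -176$
$s{\left(G \right)} = -8 + G^{2} - 186 G + \frac{1 + G}{-176 + G}$ ($s{\left(G \right)} = -8 + \left(\left(G^{2} - 186 G\right) + \frac{G + 1}{G - 176}\right) = -8 + \left(\left(G^{2} - 186 G\right) + \frac{1 + G}{-176 + G}\right) = -8 + \left(G^{2} - 186 G + \frac{1 + G}{-176 + G}\right) = -8 + G^{2} - 186 G + \frac{1 + G}{-176 + G}$)
$s{\left(8 \right)} - 5875 = \frac{1409 + 8^{3} - 362 \cdot 8^{2} + 32729 \cdot 8}{-176 + 8} - 5875 = \frac{1409 + 512 - 23168 + 261832}{-168} - 5875 = - \frac{1409 + 512 - 23168 + 261832}{168} - 5875 = \left(- \frac{1}{168}\right) 240585 - 5875 = - \frac{80195}{56} - 5875 = - \frac{409195}{56}$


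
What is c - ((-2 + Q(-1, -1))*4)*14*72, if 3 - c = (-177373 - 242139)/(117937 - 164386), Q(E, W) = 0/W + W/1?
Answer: 561566939/46449 ≈ 12090.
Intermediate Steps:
Q(E, W) = W (Q(E, W) = 0 + W*1 = 0 + W = W)
c = -280165/46449 (c = 3 - (-177373 - 242139)/(117937 - 164386) = 3 - (-419512)/(-46449) = 3 - (-419512)*(-1)/46449 = 3 - 1*419512/46449 = 3 - 419512/46449 = -280165/46449 ≈ -6.0317)
c - ((-2 + Q(-1, -1))*4)*14*72 = -280165/46449 - ((-2 - 1)*4)*14*72 = -280165/46449 - -3*4*14*72 = -280165/46449 - (-12*14)*72 = -280165/46449 - (-168)*72 = -280165/46449 - 1*(-12096) = -280165/46449 + 12096 = 561566939/46449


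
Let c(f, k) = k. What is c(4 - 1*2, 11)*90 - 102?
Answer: 888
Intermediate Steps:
c(4 - 1*2, 11)*90 - 102 = 11*90 - 102 = 990 - 102 = 888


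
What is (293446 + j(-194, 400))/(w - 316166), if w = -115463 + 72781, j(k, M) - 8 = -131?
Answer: -293323/358848 ≈ -0.81740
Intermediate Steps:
j(k, M) = -123 (j(k, M) = 8 - 131 = -123)
w = -42682
(293446 + j(-194, 400))/(w - 316166) = (293446 - 123)/(-42682 - 316166) = 293323/(-358848) = 293323*(-1/358848) = -293323/358848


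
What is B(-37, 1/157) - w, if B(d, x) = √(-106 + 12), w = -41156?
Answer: 41156 + I*√94 ≈ 41156.0 + 9.6954*I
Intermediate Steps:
B(d, x) = I*√94 (B(d, x) = √(-94) = I*√94)
B(-37, 1/157) - w = I*√94 - 1*(-41156) = I*√94 + 41156 = 41156 + I*√94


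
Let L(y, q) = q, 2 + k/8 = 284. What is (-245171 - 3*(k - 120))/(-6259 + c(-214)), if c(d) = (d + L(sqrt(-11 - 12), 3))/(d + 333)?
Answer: 29937901/745032 ≈ 40.183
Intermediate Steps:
k = 2256 (k = -16 + 8*284 = -16 + 2272 = 2256)
c(d) = (3 + d)/(333 + d) (c(d) = (d + 3)/(d + 333) = (3 + d)/(333 + d))
(-245171 - 3*(k - 120))/(-6259 + c(-214)) = (-245171 - 3*(2256 - 120))/(-6259 + (3 - 214)/(333 - 214)) = (-245171 - 3*2136)/(-6259 - 211/119) = (-245171 - 6408)/(-6259 + (1/119)*(-211)) = -251579/(-6259 - 211/119) = -251579/(-745032/119) = -251579*(-119/745032) = 29937901/745032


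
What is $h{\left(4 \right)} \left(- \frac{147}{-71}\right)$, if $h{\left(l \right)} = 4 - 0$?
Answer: $\frac{588}{71} \approx 8.2817$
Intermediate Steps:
$h{\left(l \right)} = 4$ ($h{\left(l \right)} = 4 + 0 = 4$)
$h{\left(4 \right)} \left(- \frac{147}{-71}\right) = 4 \left(- \frac{147}{-71}\right) = 4 \left(\left(-147\right) \left(- \frac{1}{71}\right)\right) = 4 \cdot \frac{147}{71} = \frac{588}{71}$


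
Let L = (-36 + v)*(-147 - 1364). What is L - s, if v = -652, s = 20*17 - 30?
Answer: 1039258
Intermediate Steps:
s = 310 (s = 340 - 30 = 310)
L = 1039568 (L = (-36 - 652)*(-147 - 1364) = -688*(-1511) = 1039568)
L - s = 1039568 - 1*310 = 1039568 - 310 = 1039258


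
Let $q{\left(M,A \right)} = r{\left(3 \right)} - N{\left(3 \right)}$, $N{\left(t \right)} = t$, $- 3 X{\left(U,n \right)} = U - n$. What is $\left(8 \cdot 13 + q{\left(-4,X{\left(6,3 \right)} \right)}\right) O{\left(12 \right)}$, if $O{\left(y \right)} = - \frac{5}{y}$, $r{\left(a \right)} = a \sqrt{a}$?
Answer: $- \frac{505}{12} - \frac{5 \sqrt{3}}{4} \approx -44.248$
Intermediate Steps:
$X{\left(U,n \right)} = - \frac{U}{3} + \frac{n}{3}$ ($X{\left(U,n \right)} = - \frac{U - n}{3} = - \frac{U}{3} + \frac{n}{3}$)
$r{\left(a \right)} = a^{\frac{3}{2}}$
$q{\left(M,A \right)} = -3 + 3 \sqrt{3}$ ($q{\left(M,A \right)} = 3^{\frac{3}{2}} - 3 = 3 \sqrt{3} - 3 = -3 + 3 \sqrt{3}$)
$\left(8 \cdot 13 + q{\left(-4,X{\left(6,3 \right)} \right)}\right) O{\left(12 \right)} = \left(8 \cdot 13 - \left(3 - 3 \sqrt{3}\right)\right) \left(- \frac{5}{12}\right) = \left(104 - \left(3 - 3 \sqrt{3}\right)\right) \left(\left(-5\right) \frac{1}{12}\right) = \left(101 + 3 \sqrt{3}\right) \left(- \frac{5}{12}\right) = - \frac{505}{12} - \frac{5 \sqrt{3}}{4}$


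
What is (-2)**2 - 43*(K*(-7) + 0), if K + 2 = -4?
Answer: -1802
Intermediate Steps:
K = -6 (K = -2 - 4 = -6)
(-2)**2 - 43*(K*(-7) + 0) = (-2)**2 - 43*(-6*(-7) + 0) = 4 - 43*(42 + 0) = 4 - 43*42 = 4 - 1806 = -1802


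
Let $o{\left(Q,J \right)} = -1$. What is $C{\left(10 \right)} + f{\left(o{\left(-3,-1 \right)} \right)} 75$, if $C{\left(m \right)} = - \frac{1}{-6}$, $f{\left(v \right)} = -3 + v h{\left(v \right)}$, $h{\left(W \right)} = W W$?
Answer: $- \frac{1799}{6} \approx -299.83$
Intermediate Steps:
$h{\left(W \right)} = W^{2}$
$f{\left(v \right)} = -3 + v^{3}$ ($f{\left(v \right)} = -3 + v v^{2} = -3 + v^{3}$)
$C{\left(m \right)} = \frac{1}{6}$ ($C{\left(m \right)} = \left(-1\right) \left(- \frac{1}{6}\right) = \frac{1}{6}$)
$C{\left(10 \right)} + f{\left(o{\left(-3,-1 \right)} \right)} 75 = \frac{1}{6} + \left(-3 + \left(-1\right)^{3}\right) 75 = \frac{1}{6} + \left(-3 - 1\right) 75 = \frac{1}{6} - 300 = - \frac{1799}{6}$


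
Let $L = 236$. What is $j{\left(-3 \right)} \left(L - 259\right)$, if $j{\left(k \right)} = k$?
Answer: $69$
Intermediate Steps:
$j{\left(-3 \right)} \left(L - 259\right) = - 3 \left(236 - 259\right) = \left(-3\right) \left(-23\right) = 69$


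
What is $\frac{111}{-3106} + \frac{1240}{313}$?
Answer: $\frac{3816697}{972178} \approx 3.9259$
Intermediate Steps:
$\frac{111}{-3106} + \frac{1240}{313} = 111 \left(- \frac{1}{3106}\right) + 1240 \cdot \frac{1}{313} = - \frac{111}{3106} + \frac{1240}{313} = \frac{3816697}{972178}$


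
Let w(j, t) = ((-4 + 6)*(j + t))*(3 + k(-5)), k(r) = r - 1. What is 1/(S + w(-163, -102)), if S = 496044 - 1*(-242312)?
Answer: 1/739946 ≈ 1.3514e-6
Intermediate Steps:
k(r) = -1 + r
w(j, t) = -6*j - 6*t (w(j, t) = ((-4 + 6)*(j + t))*(3 + (-1 - 5)) = (2*(j + t))*(3 - 6) = (2*j + 2*t)*(-3) = -6*j - 6*t)
S = 738356 (S = 496044 + 242312 = 738356)
1/(S + w(-163, -102)) = 1/(738356 + (-6*(-163) - 6*(-102))) = 1/(738356 + (978 + 612)) = 1/(738356 + 1590) = 1/739946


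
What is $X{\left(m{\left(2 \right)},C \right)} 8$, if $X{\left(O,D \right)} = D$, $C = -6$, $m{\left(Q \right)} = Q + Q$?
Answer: $-48$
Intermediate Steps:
$m{\left(Q \right)} = 2 Q$
$X{\left(m{\left(2 \right)},C \right)} 8 = \left(-6\right) 8 = -48$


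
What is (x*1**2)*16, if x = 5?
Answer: 80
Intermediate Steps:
(x*1**2)*16 = (5*1**2)*16 = (5*1)*16 = 5*16 = 80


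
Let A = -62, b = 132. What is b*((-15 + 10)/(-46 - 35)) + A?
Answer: -1454/27 ≈ -53.852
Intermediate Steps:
b*((-15 + 10)/(-46 - 35)) + A = 132*((-15 + 10)/(-46 - 35)) - 62 = 132*(-5/(-81)) - 62 = 132*(-5*(-1/81)) - 62 = 132*(5/81) - 62 = 220/27 - 62 = -1454/27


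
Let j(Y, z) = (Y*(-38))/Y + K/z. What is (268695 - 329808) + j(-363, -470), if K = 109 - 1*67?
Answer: -14370506/235 ≈ -61151.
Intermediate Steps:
K = 42 (K = 109 - 67 = 42)
j(Y, z) = -38 + 42/z (j(Y, z) = (Y*(-38))/Y + 42/z = (-38*Y)/Y + 42/z = -38 + 42/z)
(268695 - 329808) + j(-363, -470) = (268695 - 329808) + (-38 + 42/(-470)) = -61113 + (-38 + 42*(-1/470)) = -61113 + (-38 - 21/235) = -61113 - 8951/235 = -14370506/235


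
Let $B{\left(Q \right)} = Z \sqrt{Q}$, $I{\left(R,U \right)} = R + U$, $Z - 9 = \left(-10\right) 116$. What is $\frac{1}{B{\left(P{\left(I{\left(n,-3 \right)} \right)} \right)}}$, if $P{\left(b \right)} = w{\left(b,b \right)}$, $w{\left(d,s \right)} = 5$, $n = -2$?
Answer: $- \frac{\sqrt{5}}{5755} \approx -0.00038854$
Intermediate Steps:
$Z = -1151$ ($Z = 9 - 1160 = -1151$)
$P{\left(b \right)} = 5$
$B{\left(Q \right)} = - 1151 \sqrt{Q}$
$\frac{1}{B{\left(P{\left(I{\left(n,-3 \right)} \right)} \right)}} = \frac{1}{\left(-1151\right) \sqrt{5}} = - \frac{\sqrt{5}}{5755}$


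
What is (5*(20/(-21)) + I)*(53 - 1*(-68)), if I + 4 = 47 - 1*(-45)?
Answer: 211508/21 ≈ 10072.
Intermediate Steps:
I = 88 (I = -4 + (47 - 1*(-45)) = -4 + (47 + 45) = -4 + 92 = 88)
(5*(20/(-21)) + I)*(53 - 1*(-68)) = (5*(20/(-21)) + 88)*(53 - 1*(-68)) = (5*(20*(-1/21)) + 88)*(53 + 68) = (5*(-20/21) + 88)*121 = (-100/21 + 88)*121 = (1748/21)*121 = 211508/21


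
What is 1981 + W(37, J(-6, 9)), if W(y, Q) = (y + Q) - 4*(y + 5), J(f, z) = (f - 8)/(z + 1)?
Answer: 9243/5 ≈ 1848.6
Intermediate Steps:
J(f, z) = (-8 + f)/(1 + z)
W(y, Q) = -20 + Q - 3*y (W(y, Q) = (Q + y) - 4*(5 + y) = (Q + y) + (-20 - 4*y) = -20 + Q - 3*y)
1981 + W(37, J(-6, 9)) = 1981 + (-20 + (-8 - 6)/(1 + 9) - 3*37) = 1981 + (-20 - 14/10 - 111) = 1981 + (-20 + (⅒)*(-14) - 111) = 1981 + (-20 - 7/5 - 111) = 1981 - 662/5 = 9243/5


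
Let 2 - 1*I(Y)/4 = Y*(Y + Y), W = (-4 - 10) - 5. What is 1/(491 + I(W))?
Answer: -1/2389 ≈ -0.00041859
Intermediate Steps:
W = -19 (W = -14 - 5 = -19)
I(Y) = 8 - 8*Y**2 (I(Y) = 8 - 4*Y*(Y + Y) = 8 - 4*Y*2*Y = 8 - 8*Y**2)
1/(491 + I(W)) = 1/(491 + (8 - 8*(-19)**2)) = 1/(491 + (8 - 8*361)) = 1/(491 + (8 - 2888)) = 1/(491 - 2880) = 1/(-2389) = -1/2389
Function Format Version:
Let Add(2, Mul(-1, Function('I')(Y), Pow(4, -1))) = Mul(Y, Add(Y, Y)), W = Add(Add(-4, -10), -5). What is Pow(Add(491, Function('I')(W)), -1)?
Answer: Rational(-1, 2389) ≈ -0.00041859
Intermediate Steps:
W = -19 (W = Add(-14, -5) = -19)
Function('I')(Y) = Add(8, Mul(-8, Pow(Y, 2))) (Function('I')(Y) = Add(8, Mul(-4, Mul(Y, Add(Y, Y)))) = Add(8, Mul(-4, Mul(Y, Mul(2, Y)))) = Add(8, Mul(-4, Mul(2, Pow(Y, 2)))) = Add(8, Mul(-8, Pow(Y, 2))))
Pow(Add(491, Function('I')(W)), -1) = Pow(Add(491, Add(8, Mul(-8, Pow(-19, 2)))), -1) = Pow(Add(491, Add(8, Mul(-8, 361))), -1) = Pow(Add(491, Add(8, -2888)), -1) = Pow(Add(491, -2880), -1) = Pow(-2389, -1) = Rational(-1, 2389)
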